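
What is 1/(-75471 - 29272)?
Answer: -1/104743 ≈ -9.5472e-6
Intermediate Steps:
1/(-75471 - 29272) = 1/(-104743) = -1/104743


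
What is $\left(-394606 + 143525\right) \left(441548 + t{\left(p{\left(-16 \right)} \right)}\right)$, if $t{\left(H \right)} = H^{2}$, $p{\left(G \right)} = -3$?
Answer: $-110866573117$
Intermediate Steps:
$\left(-394606 + 143525\right) \left(441548 + t{\left(p{\left(-16 \right)} \right)}\right) = \left(-394606 + 143525\right) \left(441548 + \left(-3\right)^{2}\right) = - 251081 \left(441548 + 9\right) = \left(-251081\right) 441557 = -110866573117$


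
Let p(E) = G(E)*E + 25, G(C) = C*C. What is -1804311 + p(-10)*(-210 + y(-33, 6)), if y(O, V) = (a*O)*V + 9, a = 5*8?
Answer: 6113664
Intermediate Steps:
G(C) = C²
a = 40
p(E) = 25 + E³ (p(E) = E²*E + 25 = E³ + 25 = 25 + E³)
y(O, V) = 9 + 40*O*V (y(O, V) = (40*O)*V + 9 = 40*O*V + 9 = 9 + 40*O*V)
-1804311 + p(-10)*(-210 + y(-33, 6)) = -1804311 + (25 + (-10)³)*(-210 + (9 + 40*(-33)*6)) = -1804311 + (25 - 1000)*(-210 + (9 - 7920)) = -1804311 - 975*(-210 - 7911) = -1804311 - 975*(-8121) = -1804311 + 7917975 = 6113664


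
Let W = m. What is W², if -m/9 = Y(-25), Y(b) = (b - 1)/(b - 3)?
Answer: 13689/196 ≈ 69.842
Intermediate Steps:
Y(b) = (-1 + b)/(-3 + b)
m = -117/14 (m = -9*(-1 - 25)/(-3 - 25) = -9*(-26)/(-28) = -(-9)*(-26)/28 = -9*13/14 = -117/14 ≈ -8.3571)
W = -117/14 ≈ -8.3571
W² = (-117/14)² = 13689/196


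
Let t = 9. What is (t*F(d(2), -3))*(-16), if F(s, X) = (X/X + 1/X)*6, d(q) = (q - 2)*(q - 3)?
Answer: -576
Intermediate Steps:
d(q) = (-3 + q)*(-2 + q) (d(q) = (-2 + q)*(-3 + q) = (-3 + q)*(-2 + q))
F(s, X) = 6 + 6/X (F(s, X) = (1 + 1/X)*6 = 6 + 6/X)
(t*F(d(2), -3))*(-16) = (9*(6 + 6/(-3)))*(-16) = (9*(6 + 6*(-⅓)))*(-16) = (9*(6 - 2))*(-16) = (9*4)*(-16) = 36*(-16) = -576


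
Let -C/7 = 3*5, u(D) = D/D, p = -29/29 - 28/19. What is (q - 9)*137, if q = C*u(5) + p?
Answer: -303181/19 ≈ -15957.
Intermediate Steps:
p = -47/19 (p = -29*1/29 - 28*1/19 = -1 - 28/19 = -47/19 ≈ -2.4737)
u(D) = 1
C = -105 (C = -21*5 = -7*15 = -105)
q = -2042/19 (q = -105*1 - 47/19 = -105 - 47/19 = -2042/19 ≈ -107.47)
(q - 9)*137 = (-2042/19 - 9)*137 = -2213/19*137 = -303181/19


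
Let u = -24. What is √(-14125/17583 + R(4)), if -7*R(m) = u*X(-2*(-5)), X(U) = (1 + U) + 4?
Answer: √766918326405/123081 ≈ 7.1151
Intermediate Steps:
X(U) = 5 + U
R(m) = 360/7 (R(m) = -(-24)*(5 - 2*(-5))/7 = -(-24)*(5 + 10)/7 = -(-24)*15/7 = -⅐*(-360) = 360/7)
√(-14125/17583 + R(4)) = √(-14125/17583 + 360/7) = √(6231005/123081) = √766918326405/123081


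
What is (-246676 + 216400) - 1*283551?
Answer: -313827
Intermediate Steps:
(-246676 + 216400) - 1*283551 = -30276 - 283551 = -313827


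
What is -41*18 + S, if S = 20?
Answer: -718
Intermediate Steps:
-41*18 + S = -41*18 + 20 = -738 + 20 = -718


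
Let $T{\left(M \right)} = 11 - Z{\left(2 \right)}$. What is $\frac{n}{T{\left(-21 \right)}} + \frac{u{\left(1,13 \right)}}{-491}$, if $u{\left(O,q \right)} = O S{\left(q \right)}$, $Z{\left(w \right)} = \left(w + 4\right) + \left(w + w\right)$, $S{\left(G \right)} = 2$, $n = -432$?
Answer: $- \frac{212114}{491} \approx -432.0$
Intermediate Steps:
$Z{\left(w \right)} = 4 + 3 w$ ($Z{\left(w \right)} = \left(4 + w\right) + 2 w = 4 + 3 w$)
$u{\left(O,q \right)} = 2 O$ ($u{\left(O,q \right)} = O 2 = 2 O$)
$T{\left(M \right)} = 1$ ($T{\left(M \right)} = 11 - \left(4 + 3 \cdot 2\right) = 11 - \left(4 + 6\right) = 11 - 10 = 1$)
$\frac{n}{T{\left(-21 \right)}} + \frac{u{\left(1,13 \right)}}{-491} = - \frac{432}{1} + \frac{2 \cdot 1}{-491} = \left(-432\right) 1 + 2 \left(- \frac{1}{491}\right) = -432 - \frac{2}{491} = - \frac{212114}{491}$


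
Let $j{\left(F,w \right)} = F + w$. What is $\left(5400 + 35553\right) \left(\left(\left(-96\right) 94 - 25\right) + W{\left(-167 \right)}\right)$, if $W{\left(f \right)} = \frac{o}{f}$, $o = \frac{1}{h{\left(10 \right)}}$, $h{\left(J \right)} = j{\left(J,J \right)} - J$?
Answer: $- \frac{618874814943}{1670} \approx -3.7058 \cdot 10^{8}$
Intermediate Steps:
$h{\left(J \right)} = J$ ($h{\left(J \right)} = \left(J + J\right) - J = 2 J - J = J$)
$o = \frac{1}{10} \approx 0.1$
$W{\left(f \right)} = \frac{1}{10 f}$
$\left(5400 + 35553\right) \left(\left(\left(-96\right) 94 - 25\right) + W{\left(-167 \right)}\right) = \left(5400 + 35553\right) \left(\left(\left(-96\right) 94 - 25\right) + \frac{1}{10 \left(-167\right)}\right) = 40953 \left(\left(-9024 - 25\right) + \frac{1}{10} \left(- \frac{1}{167}\right)\right) = 40953 \left(-9049 - \frac{1}{1670}\right) = 40953 \left(- \frac{15111831}{1670}\right) = - \frac{618874814943}{1670}$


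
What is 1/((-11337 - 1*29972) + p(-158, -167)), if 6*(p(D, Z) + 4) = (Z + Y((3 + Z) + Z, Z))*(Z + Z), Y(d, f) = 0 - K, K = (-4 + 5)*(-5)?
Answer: -1/32295 ≈ -3.0965e-5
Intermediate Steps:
K = -5 (K = 1*(-5) = -5)
Y(d, f) = 5 (Y(d, f) = 0 - 1*(-5) = 0 + 5 = 5)
p(D, Z) = -4 + Z*(5 + Z)/3 (p(D, Z) = -4 + ((Z + 5)*(Z + Z))/6 = -4 + ((5 + Z)*(2*Z))/6 = -4 + (2*Z*(5 + Z))/6 = -4 + Z*(5 + Z)/3)
1/((-11337 - 1*29972) + p(-158, -167)) = 1/((-11337 - 1*29972) + (-4 + (⅓)*(-167)² + (5/3)*(-167))) = 1/((-11337 - 29972) + (-4 + (⅓)*27889 - 835/3)) = 1/(-41309 + (-4 + 27889/3 - 835/3)) = 1/(-41309 + 9014) = 1/(-32295) = -1/32295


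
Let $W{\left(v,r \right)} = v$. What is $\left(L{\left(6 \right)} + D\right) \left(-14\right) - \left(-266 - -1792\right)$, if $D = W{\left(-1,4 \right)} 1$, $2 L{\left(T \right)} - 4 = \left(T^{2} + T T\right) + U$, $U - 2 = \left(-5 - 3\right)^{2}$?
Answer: $-2506$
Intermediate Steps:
$U = 66$ ($U = 2 + \left(-5 - 3\right)^{2} = 2 + \left(-8\right)^{2} = 2 + 64 = 66$)
$L{\left(T \right)} = 35 + T^{2}$ ($L{\left(T \right)} = 2 + \frac{\left(T^{2} + T T\right) + 66}{2} = 2 + \frac{\left(T^{2} + T^{2}\right) + 66}{2} = 2 + \frac{2 T^{2} + 66}{2} = 2 + \frac{66 + 2 T^{2}}{2} = 2 + \left(33 + T^{2}\right) = 35 + T^{2}$)
$D = -1$ ($D = \left(-1\right) 1 = -1$)
$\left(L{\left(6 \right)} + D\right) \left(-14\right) - \left(-266 - -1792\right) = \left(\left(35 + 6^{2}\right) - 1\right) \left(-14\right) - \left(-266 - -1792\right) = \left(\left(35 + 36\right) - 1\right) \left(-14\right) - \left(-266 + 1792\right) = \left(71 - 1\right) \left(-14\right) - 1526 = 70 \left(-14\right) - 1526 = -980 - 1526 = -2506$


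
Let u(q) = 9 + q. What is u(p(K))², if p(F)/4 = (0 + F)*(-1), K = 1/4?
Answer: 64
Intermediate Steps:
K = ¼ (K = 1*(¼) = ¼ ≈ 0.25000)
p(F) = -4*F (p(F) = 4*((0 + F)*(-1)) = 4*(F*(-1)) = 4*(-F) = -4*F)
u(p(K))² = (9 - 4*¼)² = (9 - 1)² = 8² = 64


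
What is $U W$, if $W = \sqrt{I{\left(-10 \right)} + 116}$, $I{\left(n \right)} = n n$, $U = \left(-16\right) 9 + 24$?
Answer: $- 720 \sqrt{6} \approx -1763.6$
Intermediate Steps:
$U = -120$ ($U = -144 + 24 = -120$)
$I{\left(n \right)} = n^{2}$
$W = 6 \sqrt{6}$ ($W = \sqrt{\left(-10\right)^{2} + 116} = \sqrt{100 + 116} = \sqrt{216} = 6 \sqrt{6} \approx 14.697$)
$U W = - 120 \cdot 6 \sqrt{6} = - 720 \sqrt{6}$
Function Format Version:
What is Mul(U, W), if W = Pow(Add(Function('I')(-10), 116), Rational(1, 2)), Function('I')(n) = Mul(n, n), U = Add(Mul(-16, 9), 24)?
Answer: Mul(-720, Pow(6, Rational(1, 2))) ≈ -1763.6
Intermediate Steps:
U = -120 (U = Add(-144, 24) = -120)
Function('I')(n) = Pow(n, 2)
W = Mul(6, Pow(6, Rational(1, 2))) (W = Pow(Add(Pow(-10, 2), 116), Rational(1, 2)) = Pow(Add(100, 116), Rational(1, 2)) = Pow(216, Rational(1, 2)) = Mul(6, Pow(6, Rational(1, 2))) ≈ 14.697)
Mul(U, W) = Mul(-120, Mul(6, Pow(6, Rational(1, 2)))) = Mul(-720, Pow(6, Rational(1, 2)))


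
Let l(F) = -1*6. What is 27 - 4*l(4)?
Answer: 51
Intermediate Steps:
l(F) = -6
27 - 4*l(4) = 27 - 4*(-6) = 27 + 24 = 51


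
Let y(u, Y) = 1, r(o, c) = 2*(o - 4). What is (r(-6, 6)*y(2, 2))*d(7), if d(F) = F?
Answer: -140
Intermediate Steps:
r(o, c) = -8 + 2*o (r(o, c) = 2*(-4 + o) = -8 + 2*o)
(r(-6, 6)*y(2, 2))*d(7) = ((-8 + 2*(-6))*1)*7 = ((-8 - 12)*1)*7 = -20*1*7 = -20*7 = -140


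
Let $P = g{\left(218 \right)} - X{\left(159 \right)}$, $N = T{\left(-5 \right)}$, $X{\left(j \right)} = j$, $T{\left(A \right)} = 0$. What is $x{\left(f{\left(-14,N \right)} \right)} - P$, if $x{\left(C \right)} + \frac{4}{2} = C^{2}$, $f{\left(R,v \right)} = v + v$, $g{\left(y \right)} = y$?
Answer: $-61$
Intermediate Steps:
$N = 0$
$f{\left(R,v \right)} = 2 v$
$P = 59$ ($P = 218 - 159 = 59$)
$x{\left(C \right)} = -2 + C^{2}$
$x{\left(f{\left(-14,N \right)} \right)} - P = \left(-2 + \left(2 \cdot 0\right)^{2}\right) - 59 = \left(-2 + 0^{2}\right) - 59 = \left(-2 + 0\right) - 59 = -2 - 59 = -61$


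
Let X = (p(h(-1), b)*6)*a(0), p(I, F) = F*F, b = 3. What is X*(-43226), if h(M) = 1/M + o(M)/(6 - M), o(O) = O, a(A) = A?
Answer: 0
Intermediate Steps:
h(M) = 1/M + M/(6 - M)
p(I, F) = F²
X = 0 (X = (3²*6)*0 = (9*6)*0 = 54*0 = 0)
X*(-43226) = 0*(-43226) = 0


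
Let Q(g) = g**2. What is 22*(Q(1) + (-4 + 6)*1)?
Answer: 66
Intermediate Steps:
22*(Q(1) + (-4 + 6)*1) = 22*(1**2 + (-4 + 6)*1) = 22*(1 + 2*1) = 22*(1 + 2) = 22*3 = 66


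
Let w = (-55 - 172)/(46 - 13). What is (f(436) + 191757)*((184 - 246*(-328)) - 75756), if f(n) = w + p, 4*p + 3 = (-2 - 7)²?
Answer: 32376081610/33 ≈ 9.8109e+8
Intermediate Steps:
p = 39/2 (p = -¾ + (-2 - 7)²/4 = -¾ + (¼)*(-9)² = -¾ + (¼)*81 = -¾ + 81/4 = 39/2 ≈ 19.500)
w = -227/33 ≈ -6.8788
f(n) = 833/66 (f(n) = -227/33 + 39/2 = 833/66)
(f(436) + 191757)*((184 - 246*(-328)) - 75756) = (833/66 + 191757)*((184 - 246*(-328)) - 75756) = 12656795*((184 + 80688) - 75756)/66 = 12656795*(80872 - 75756)/66 = (12656795/66)*5116 = 32376081610/33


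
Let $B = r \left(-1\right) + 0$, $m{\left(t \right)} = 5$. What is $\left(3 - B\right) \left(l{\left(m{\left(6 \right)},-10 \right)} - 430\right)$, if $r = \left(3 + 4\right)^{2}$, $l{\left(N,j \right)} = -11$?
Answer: $-22932$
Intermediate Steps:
$r = 49$ ($r = 7^{2} = 49$)
$B = -49$ ($B = 49 \left(-1\right) + 0 = -49 + 0 = -49$)
$\left(3 - B\right) \left(l{\left(m{\left(6 \right)},-10 \right)} - 430\right) = \left(3 - -49\right) \left(-11 - 430\right) = \left(3 + 49\right) \left(-441\right) = 52 \left(-441\right) = -22932$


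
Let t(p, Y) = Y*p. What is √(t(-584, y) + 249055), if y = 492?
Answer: I*√38273 ≈ 195.63*I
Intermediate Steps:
√(t(-584, y) + 249055) = √(492*(-584) + 249055) = √(-287328 + 249055) = √(-38273) = I*√38273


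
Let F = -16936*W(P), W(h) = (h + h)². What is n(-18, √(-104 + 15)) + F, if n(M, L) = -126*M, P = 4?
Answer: -1081636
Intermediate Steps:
W(h) = 4*h² (W(h) = (2*h)² = 4*h²)
F = -1083904 (F = -67744*4² = -67744*16 = -16936*64 = -1083904)
n(-18, √(-104 + 15)) + F = -126*(-18) - 1083904 = 2268 - 1083904 = -1081636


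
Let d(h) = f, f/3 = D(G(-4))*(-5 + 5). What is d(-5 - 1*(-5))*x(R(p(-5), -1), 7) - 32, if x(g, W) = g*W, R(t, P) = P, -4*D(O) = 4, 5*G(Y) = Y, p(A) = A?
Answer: -32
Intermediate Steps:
G(Y) = Y/5
D(O) = -1 (D(O) = -¼*4 = -1)
f = 0 (f = 3*(-(-5 + 5)) = 3*(-1*0) = 3*0 = 0)
d(h) = 0
x(g, W) = W*g
d(-5 - 1*(-5))*x(R(p(-5), -1), 7) - 32 = 0*(7*(-1)) - 32 = 0*(-7) - 32 = 0 - 32 = -32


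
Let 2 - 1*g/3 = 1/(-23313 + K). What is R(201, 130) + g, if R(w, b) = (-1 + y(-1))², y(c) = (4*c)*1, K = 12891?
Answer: 107695/3474 ≈ 31.000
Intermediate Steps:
y(c) = 4*c
g = 20845/3474 (g = 6 - 3/(-23313 + 12891) = 6 - 3/(-10422) = 6 - 3*(-1/10422) = 6 + 1/3474 = 20845/3474 ≈ 6.0003)
R(w, b) = 25 (R(w, b) = (-1 + 4*(-1))² = (-1 - 4)² = (-5)² = 25)
R(201, 130) + g = 25 + 20845/3474 = 107695/3474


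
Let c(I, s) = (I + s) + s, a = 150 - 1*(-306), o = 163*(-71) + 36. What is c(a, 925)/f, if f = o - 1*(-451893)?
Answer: 1153/220178 ≈ 0.0052367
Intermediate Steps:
o = -11537 (o = -11573 + 36 = -11537)
a = 456 (a = 150 + 306 = 456)
c(I, s) = I + 2*s
f = 440356 (f = -11537 - 1*(-451893) = -11537 + 451893 = 440356)
c(a, 925)/f = (456 + 2*925)/440356 = (456 + 1850)*(1/440356) = 2306*(1/440356) = 1153/220178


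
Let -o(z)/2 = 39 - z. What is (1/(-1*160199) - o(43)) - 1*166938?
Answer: -26744582255/160199 ≈ -1.6695e+5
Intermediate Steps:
o(z) = -78 + 2*z (o(z) = -2*(39 - z) = -78 + 2*z)
(1/(-1*160199) - o(43)) - 1*166938 = (1/(-1*160199) - (-78 + 2*43)) - 1*166938 = (1/(-160199) - (-78 + 86)) - 166938 = (-1/160199 - 1*8) - 166938 = (-1/160199 - 8) - 166938 = -1281593/160199 - 166938 = -26744582255/160199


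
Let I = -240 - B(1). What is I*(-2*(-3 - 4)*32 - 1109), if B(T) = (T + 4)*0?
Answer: 158640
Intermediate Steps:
B(T) = 0 (B(T) = (4 + T)*0 = 0)
I = -240 (I = -240 - 1*0 = -240 + 0 = -240)
I*(-2*(-3 - 4)*32 - 1109) = -240*(-2*(-3 - 4)*32 - 1109) = -240*(-2*(-7)*32 - 1109) = -240*(14*32 - 1109) = -240*(448 - 1109) = -240*(-661) = 158640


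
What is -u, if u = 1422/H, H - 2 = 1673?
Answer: -1422/1675 ≈ -0.84896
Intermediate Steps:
H = 1675 (H = 2 + 1673 = 1675)
u = 1422/1675 ≈ 0.84896
-u = -1*1422/1675 = -1422/1675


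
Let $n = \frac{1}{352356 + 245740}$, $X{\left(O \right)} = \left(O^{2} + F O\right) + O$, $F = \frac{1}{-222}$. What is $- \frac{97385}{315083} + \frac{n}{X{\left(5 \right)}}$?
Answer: $- \frac{193812129015187}{627066982248520} \approx -0.30908$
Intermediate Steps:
$F = - \frac{1}{222} \approx -0.0045045$
$X{\left(O \right)} = O^{2} + \frac{221 O}{222}$ ($X{\left(O \right)} = \left(O^{2} - \frac{O}{222}\right) + O = O^{2} + \frac{221 O}{222}$)
$n = \frac{1}{598096} \approx 1.672 \cdot 10^{-6}$
$- \frac{97385}{315083} + \frac{n}{X{\left(5 \right)}} = - \frac{97385}{315083} + \frac{1}{598096 \cdot \frac{1}{222} \cdot 5 \left(221 + 222 \cdot 5\right)} = \left(-97385\right) \frac{1}{315083} + \frac{1}{598096 \cdot \frac{1}{222} \cdot 5 \left(221 + 1110\right)} = - \frac{97385}{315083} + \frac{1}{598096 \cdot \frac{1}{222} \cdot 5 \cdot 1331} = - \frac{97385}{315083} + \frac{1}{598096 \cdot \frac{6655}{222}} = - \frac{97385}{315083} + \frac{1}{598096} \cdot \frac{222}{6655} = - \frac{97385}{315083} + \frac{111}{1990164440} = - \frac{193812129015187}{627066982248520}$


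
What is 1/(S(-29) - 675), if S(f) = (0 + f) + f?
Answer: -1/733 ≈ -0.0013643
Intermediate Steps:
S(f) = 2*f (S(f) = f + f = 2*f)
1/(S(-29) - 675) = 1/(2*(-29) - 675) = 1/(-58 - 675) = 1/(-733) = -1/733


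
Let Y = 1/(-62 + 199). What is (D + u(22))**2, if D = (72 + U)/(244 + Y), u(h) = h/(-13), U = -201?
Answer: 103509549441/20984129881 ≈ 4.9328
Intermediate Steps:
Y = 1/137 ≈ 0.0072993
u(h) = -h/13 (u(h) = h*(-1/13) = -h/13)
D = -5891/11143 (D = (72 - 201)/(244 + 1/137) = -129/33429/137 = -129*137/33429 = -5891/11143 ≈ -0.52867)
(D + u(22))**2 = (-5891/11143 - 1/13*22)**2 = (-5891/11143 - 22/13)**2 = (-321729/144859)**2 = 103509549441/20984129881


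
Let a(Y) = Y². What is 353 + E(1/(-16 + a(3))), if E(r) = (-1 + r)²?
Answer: 17361/49 ≈ 354.31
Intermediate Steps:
353 + E(1/(-16 + a(3))) = 353 + (-1 + 1/(-16 + 3²))² = 353 + (-1 + 1/(-16 + 9))² = 353 + (-1 + 1/(-7))² = 353 + (-1 - ⅐)² = 353 + (-8/7)² = 353 + 64/49 = 17361/49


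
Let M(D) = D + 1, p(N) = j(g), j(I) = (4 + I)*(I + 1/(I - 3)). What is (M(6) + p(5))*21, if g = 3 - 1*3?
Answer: 119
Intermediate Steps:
g = 0 (g = 3 - 3 = 0)
j(I) = (4 + I)*(I + 1/(-3 + I))
p(N) = -4/3 (p(N) = (4 + 0² + 0³ - 11*0)/(-3 + 0) = (4 + 0 + 0 + 0)/(-3) = -⅓*4 = -4/3)
M(D) = 1 + D
(M(6) + p(5))*21 = ((1 + 6) - 4/3)*21 = (7 - 4/3)*21 = (17/3)*21 = 119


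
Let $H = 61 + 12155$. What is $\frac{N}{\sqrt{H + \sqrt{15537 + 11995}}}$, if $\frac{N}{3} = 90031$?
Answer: $\frac{270093 \sqrt{2}}{2 \sqrt{6108 + \sqrt{6883}}} \approx 2427.3$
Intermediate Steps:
$N = 270093$ ($N = 3 \cdot 90031 = 270093$)
$H = 12216$
$\frac{N}{\sqrt{H + \sqrt{15537 + 11995}}} = \frac{270093}{\sqrt{12216 + \sqrt{15537 + 11995}}} = \frac{270093}{\sqrt{12216 + \sqrt{27532}}} = \frac{270093}{\sqrt{12216 + 2 \sqrt{6883}}}$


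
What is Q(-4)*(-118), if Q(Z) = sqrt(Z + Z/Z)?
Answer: -118*I*sqrt(3) ≈ -204.38*I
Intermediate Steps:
Q(Z) = sqrt(1 + Z) (Q(Z) = sqrt(Z + 1) = sqrt(1 + Z))
Q(-4)*(-118) = sqrt(1 - 4)*(-118) = sqrt(-3)*(-118) = (I*sqrt(3))*(-118) = -118*I*sqrt(3)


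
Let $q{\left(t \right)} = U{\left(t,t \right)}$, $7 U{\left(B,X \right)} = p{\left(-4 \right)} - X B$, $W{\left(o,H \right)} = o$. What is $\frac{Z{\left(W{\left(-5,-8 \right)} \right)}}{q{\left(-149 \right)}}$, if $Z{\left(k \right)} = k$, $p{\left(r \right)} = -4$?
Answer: $\frac{7}{4441} \approx 0.0015762$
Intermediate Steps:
$U{\left(B,X \right)} = - \frac{4}{7} - \frac{B X}{7}$ ($U{\left(B,X \right)} = \frac{-4 - X B}{7} = \frac{-4 - B X}{7} = - \frac{4}{7} - \frac{B X}{7}$)
$q{\left(t \right)} = - \frac{4}{7} - \frac{t^{2}}{7}$ ($q{\left(t \right)} = - \frac{4}{7} - \frac{t t}{7} = - \frac{4}{7} - \frac{t^{2}}{7}$)
$\frac{Z{\left(W{\left(-5,-8 \right)} \right)}}{q{\left(-149 \right)}} = - \frac{5}{- \frac{4}{7} - \frac{\left(-149\right)^{2}}{7}} = - \frac{5}{- \frac{4}{7} - \frac{22201}{7}} = - \frac{5}{- \frac{22205}{7}} = \left(-5\right) \left(- \frac{7}{22205}\right) = \frac{7}{4441}$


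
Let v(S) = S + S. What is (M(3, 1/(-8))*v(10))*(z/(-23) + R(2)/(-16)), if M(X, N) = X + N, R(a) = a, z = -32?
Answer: 1165/16 ≈ 72.813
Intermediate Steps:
M(X, N) = N + X
v(S) = 2*S
(M(3, 1/(-8))*v(10))*(z/(-23) + R(2)/(-16)) = ((1/(-8) + 3)*(2*10))*(-32/(-23) + 2/(-16)) = ((-⅛ + 3)*20)*(-32*(-1/23) + 2*(-1/16)) = ((23/8)*20)*(32/23 - ⅛) = (115/2)*(233/184) = 1165/16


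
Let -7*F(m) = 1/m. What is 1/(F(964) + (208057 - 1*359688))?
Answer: -6748/1023205989 ≈ -6.5950e-6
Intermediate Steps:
F(m) = -1/(7*m)
1/(F(964) + (208057 - 1*359688)) = 1/(-1/7/964 + (208057 - 1*359688)) = 1/(-1/7*1/964 + (208057 - 359688)) = 1/(-1/6748 - 151631) = 1/(-1023205989/6748) = -6748/1023205989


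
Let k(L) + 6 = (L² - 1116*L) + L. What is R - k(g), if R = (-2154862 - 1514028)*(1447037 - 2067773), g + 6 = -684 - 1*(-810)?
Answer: 2277412222446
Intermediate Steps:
g = 120 (g = -6 + (-684 - 1*(-810)) = -6 + (-684 + 810) = -6 + 126 = 120)
k(L) = -6 + L² - 1115*L (k(L) = -6 + ((L² - 1116*L) + L) = -6 + (L² - 1115*L) = -6 + L² - 1115*L)
R = 2277412103040 (R = -3668890*(-620736) = 2277412103040)
R - k(g) = 2277412103040 - (-6 + 120² - 1115*120) = 2277412103040 - (-6 + 14400 - 133800) = 2277412103040 - 1*(-119406) = 2277412103040 + 119406 = 2277412222446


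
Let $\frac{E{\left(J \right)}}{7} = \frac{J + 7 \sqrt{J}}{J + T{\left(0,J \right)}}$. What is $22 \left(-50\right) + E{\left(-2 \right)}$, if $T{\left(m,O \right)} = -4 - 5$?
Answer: $- \frac{12086}{11} - \frac{49 i \sqrt{2}}{11} \approx -1098.7 - 6.2997 i$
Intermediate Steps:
$T{\left(m,O \right)} = -9$ ($T{\left(m,O \right)} = -4 - 5 = -9$)
$E{\left(J \right)} = \frac{7 \left(J + 7 \sqrt{J}\right)}{-9 + J}$ ($E{\left(J \right)} = 7 \frac{J + 7 \sqrt{J}}{J - 9} = 7 \frac{J + 7 \sqrt{J}}{-9 + J} = \frac{7 \left(J + 7 \sqrt{J}\right)}{-9 + J}$)
$22 \left(-50\right) + E{\left(-2 \right)} = 22 \left(-50\right) + \frac{7 \left(-2 + 7 \sqrt{-2}\right)}{-9 - 2} = -1100 + \frac{7 \left(-2 + 7 i \sqrt{2}\right)}{-11} = -1100 + 7 \left(- \frac{1}{11}\right) \left(-2 + 7 i \sqrt{2}\right) = -1100 + \left(\frac{14}{11} - \frac{49 i \sqrt{2}}{11}\right) = - \frac{12086}{11} - \frac{49 i \sqrt{2}}{11}$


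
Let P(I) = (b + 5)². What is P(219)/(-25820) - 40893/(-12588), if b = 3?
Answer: 87920969/27085180 ≈ 3.2461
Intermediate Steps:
P(I) = 64 (P(I) = (3 + 5)² = 8² = 64)
P(219)/(-25820) - 40893/(-12588) = 64/(-25820) - 40893/(-12588) = 64*(-1/25820) - 40893*(-1/12588) = -16/6455 + 13631/4196 = 87920969/27085180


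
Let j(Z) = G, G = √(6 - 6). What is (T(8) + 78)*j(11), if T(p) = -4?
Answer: 0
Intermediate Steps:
G = 0 (G = √0 = 0)
j(Z) = 0
(T(8) + 78)*j(11) = (-4 + 78)*0 = 74*0 = 0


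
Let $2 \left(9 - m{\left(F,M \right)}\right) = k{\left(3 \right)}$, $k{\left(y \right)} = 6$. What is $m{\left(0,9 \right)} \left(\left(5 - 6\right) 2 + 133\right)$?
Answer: $786$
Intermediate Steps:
$m{\left(F,M \right)} = 6$ ($m{\left(F,M \right)} = 9 - 3 = 6$)
$m{\left(0,9 \right)} \left(\left(5 - 6\right) 2 + 133\right) = 6 \left(\left(5 - 6\right) 2 + 133\right) = 6 \left(\left(-1\right) 2 + 133\right) = 6 \left(-2 + 133\right) = 6 \cdot 131 = 786$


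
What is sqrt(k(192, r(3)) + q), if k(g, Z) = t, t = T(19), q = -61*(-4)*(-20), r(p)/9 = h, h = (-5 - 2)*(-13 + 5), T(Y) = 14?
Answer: I*sqrt(4866) ≈ 69.757*I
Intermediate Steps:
h = 56 (h = -7*(-8) = 56)
r(p) = 504 (r(p) = 9*56 = 504)
q = -4880 (q = 244*(-20) = -4880)
t = 14
k(g, Z) = 14
sqrt(k(192, r(3)) + q) = sqrt(14 - 4880) = sqrt(-4866) = I*sqrt(4866)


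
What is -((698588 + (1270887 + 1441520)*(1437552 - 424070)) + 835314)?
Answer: -2748977205076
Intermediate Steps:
-((698588 + (1270887 + 1441520)*(1437552 - 424070)) + 835314) = -((698588 + 2712407*1013482) + 835314) = -((698588 + 2748975671174) + 835314) = -(2748976369762 + 835314) = -1*2748977205076 = -2748977205076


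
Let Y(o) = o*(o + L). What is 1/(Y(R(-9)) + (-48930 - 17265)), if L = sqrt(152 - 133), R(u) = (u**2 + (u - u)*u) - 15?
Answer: -6871/424886573 - 22*sqrt(19)/1274659719 ≈ -1.6247e-5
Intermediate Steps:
R(u) = -15 + u**2 (R(u) = (u**2 + 0*u) - 15 = (u**2 + 0) - 15 = u**2 - 15 = -15 + u**2)
L = sqrt(19) ≈ 4.3589
Y(o) = o*(o + sqrt(19))
1/(Y(R(-9)) + (-48930 - 17265)) = 1/((-15 + (-9)**2)*((-15 + (-9)**2) + sqrt(19)) + (-48930 - 17265)) = 1/((-15 + 81)*((-15 + 81) + sqrt(19)) - 66195) = 1/(66*(66 + sqrt(19)) - 66195) = 1/((4356 + 66*sqrt(19)) - 66195) = 1/(-61839 + 66*sqrt(19))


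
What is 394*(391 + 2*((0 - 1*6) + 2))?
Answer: 150902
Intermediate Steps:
394*(391 + 2*((0 - 1*6) + 2)) = 394*(391 + 2*((0 - 6) + 2)) = 394*(391 + 2*(-6 + 2)) = 394*(391 + 2*(-4)) = 394*(391 - 8) = 394*383 = 150902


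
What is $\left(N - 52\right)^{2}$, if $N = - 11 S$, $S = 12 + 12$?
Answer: $99856$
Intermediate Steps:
$S = 24$
$N = -264$ ($N = \left(-11\right) 24 = -264$)
$\left(N - 52\right)^{2} = \left(-264 - 52\right)^{2} = \left(-316\right)^{2} = 99856$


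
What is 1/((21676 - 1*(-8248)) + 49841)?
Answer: 1/79765 ≈ 1.2537e-5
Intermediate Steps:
1/((21676 - 1*(-8248)) + 49841) = 1/((21676 + 8248) + 49841) = 1/(29924 + 49841) = 1/79765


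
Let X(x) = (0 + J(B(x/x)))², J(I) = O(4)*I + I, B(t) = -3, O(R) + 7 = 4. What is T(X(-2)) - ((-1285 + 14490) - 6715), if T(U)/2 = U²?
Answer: -3898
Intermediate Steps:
O(R) = -3 (O(R) = -7 + 4 = -3)
J(I) = -2*I (J(I) = -3*I + I = -2*I)
X(x) = 36 (X(x) = (0 - 2*(-3))² = (0 + 6)² = 6² = 36)
T(U) = 2*U²
T(X(-2)) - ((-1285 + 14490) - 6715) = 2*36² - ((-1285 + 14490) - 6715) = 2*1296 - (13205 - 6715) = 2592 - 1*6490 = 2592 - 6490 = -3898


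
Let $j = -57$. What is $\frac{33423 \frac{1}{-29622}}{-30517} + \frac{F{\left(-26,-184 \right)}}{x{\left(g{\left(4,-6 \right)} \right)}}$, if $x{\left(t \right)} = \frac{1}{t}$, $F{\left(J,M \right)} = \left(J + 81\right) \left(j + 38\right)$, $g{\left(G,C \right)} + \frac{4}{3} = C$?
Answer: $\frac{6927458518843}{903974574} \approx 7663.3$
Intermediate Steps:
$g{\left(G,C \right)} = - \frac{4}{3} + C$
$F{\left(J,M \right)} = -1539 - 19 J$ ($F{\left(J,M \right)} = \left(J + 81\right) \left(-57 + 38\right) = \left(81 + J\right) \left(-19\right) = -1539 - 19 J$)
$\frac{33423 \frac{1}{-29622}}{-30517} + \frac{F{\left(-26,-184 \right)}}{x{\left(g{\left(4,-6 \right)} \right)}} = \frac{33423 \frac{1}{-29622}}{-30517} + \frac{-1539 - -494}{\frac{1}{- \frac{4}{3} - 6}} = 33423 \left(- \frac{1}{29622}\right) \left(- \frac{1}{30517}\right) + \frac{-1539 + 494}{\frac{1}{- \frac{22}{3}}} = \left(- \frac{11141}{9874}\right) \left(- \frac{1}{30517}\right) - \frac{1045}{- \frac{3}{22}} = \frac{11141}{301324858} - - \frac{22990}{3} = \frac{11141}{301324858} + \frac{22990}{3} = \frac{6927458518843}{903974574}$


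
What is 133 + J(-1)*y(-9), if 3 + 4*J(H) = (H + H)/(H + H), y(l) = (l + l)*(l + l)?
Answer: -29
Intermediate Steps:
y(l) = 4*l² (y(l) = (2*l)*(2*l) = 4*l²)
J(H) = -½ (J(H) = -¾ + ((H + H)/(H + H))/4 = -¾ + ((2*H)/((2*H)))/4 = -¾ + ((2*H)*(1/(2*H)))/4 = -¾ + (¼)*1 = -¾ + ¼ = -½)
133 + J(-1)*y(-9) = 133 - 2*(-9)² = 133 - 2*81 = 133 - ½*324 = 133 - 162 = -29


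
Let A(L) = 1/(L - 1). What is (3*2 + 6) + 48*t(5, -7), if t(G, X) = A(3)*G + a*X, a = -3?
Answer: 1140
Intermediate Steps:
A(L) = 1/(-1 + L)
t(G, X) = G/2 - 3*X (t(G, X) = G/(-1 + 3) - 3*X = G/2 - 3*X)
(3*2 + 6) + 48*t(5, -7) = (3*2 + 6) + 48*((½)*5 - 3*(-7)) = (6 + 6) + 48*(5/2 + 21) = 12 + 48*(47/2) = 12 + 1128 = 1140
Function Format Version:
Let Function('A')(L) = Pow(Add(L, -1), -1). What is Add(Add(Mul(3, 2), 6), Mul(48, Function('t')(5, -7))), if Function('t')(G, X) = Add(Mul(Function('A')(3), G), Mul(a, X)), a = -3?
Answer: 1140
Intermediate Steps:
Function('A')(L) = Pow(Add(-1, L), -1)
Function('t')(G, X) = Add(Mul(Rational(1, 2), G), Mul(-3, X)) (Function('t')(G, X) = Add(Mul(Pow(Add(-1, 3), -1), G), Mul(-3, X)) = Add(Mul(Pow(2, -1), G), Mul(-3, X)) = Add(Mul(Rational(1, 2), G), Mul(-3, X)))
Add(Add(Mul(3, 2), 6), Mul(48, Function('t')(5, -7))) = Add(Add(Mul(3, 2), 6), Mul(48, Add(Mul(Rational(1, 2), 5), Mul(-3, -7)))) = Add(Add(6, 6), Mul(48, Add(Rational(5, 2), 21))) = Add(12, Mul(48, Rational(47, 2))) = Add(12, 1128) = 1140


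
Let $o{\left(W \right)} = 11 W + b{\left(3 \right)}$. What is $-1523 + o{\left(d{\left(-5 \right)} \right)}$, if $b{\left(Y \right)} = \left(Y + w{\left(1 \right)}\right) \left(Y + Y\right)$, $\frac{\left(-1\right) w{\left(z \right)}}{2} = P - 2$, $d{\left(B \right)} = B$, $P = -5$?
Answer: $-1476$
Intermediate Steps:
$w{\left(z \right)} = 14$ ($w{\left(z \right)} = - 2 \left(-5 - 2\right) = \left(-2\right) \left(-7\right) = 14$)
$b{\left(Y \right)} = 2 Y \left(14 + Y\right)$ ($b{\left(Y \right)} = \left(Y + 14\right) \left(Y + Y\right) = \left(14 + Y\right) 2 Y = 2 Y \left(14 + Y\right)$)
$o{\left(W \right)} = 102 + 11 W$ ($o{\left(W \right)} = 11 W + 2 \cdot 3 \left(14 + 3\right) = 11 W + 2 \cdot 3 \cdot 17 = 11 W + 102 = 102 + 11 W$)
$-1523 + o{\left(d{\left(-5 \right)} \right)} = -1523 + \left(102 + 11 \left(-5\right)\right) = -1523 + \left(102 - 55\right) = -1523 + 47 = -1476$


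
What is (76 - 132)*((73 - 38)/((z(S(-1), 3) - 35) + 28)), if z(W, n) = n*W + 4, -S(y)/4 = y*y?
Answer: 392/3 ≈ 130.67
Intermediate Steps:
S(y) = -4*y² (S(y) = -4*y*y = -4*y²)
z(W, n) = 4 + W*n (z(W, n) = W*n + 4 = 4 + W*n)
(76 - 132)*((73 - 38)/((z(S(-1), 3) - 35) + 28)) = (76 - 132)*((73 - 38)/(((4 - 4*(-1)²*3) - 35) + 28)) = -1960/(((4 - 4*1*3) - 35) + 28) = -1960/(((4 - 4*3) - 35) + 28) = -1960/(((4 - 12) - 35) + 28) = -1960/((-8 - 35) + 28) = -1960/(-43 + 28) = -1960/(-15) = -1960*(-1)/15 = -56*(-7/3) = 392/3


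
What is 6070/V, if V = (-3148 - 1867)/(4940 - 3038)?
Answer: -2309028/1003 ≈ -2302.1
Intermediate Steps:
V = -5015/1902 ≈ -2.6367
6070/V = 6070/(-5015/1902) = 6070*(-1902/5015) = -2309028/1003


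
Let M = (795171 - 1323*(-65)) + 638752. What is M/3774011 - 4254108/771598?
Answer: -7441142349112/1456009669789 ≈ -5.1106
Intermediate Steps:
M = 1519918 (M = (795171 + 85995) + 638752 = 881166 + 638752 = 1519918)
M/3774011 - 4254108/771598 = 1519918/3774011 - 4254108/771598 = 1519918*(1/3774011) - 4254108*1/771598 = 1519918/3774011 - 2127054/385799 = -7441142349112/1456009669789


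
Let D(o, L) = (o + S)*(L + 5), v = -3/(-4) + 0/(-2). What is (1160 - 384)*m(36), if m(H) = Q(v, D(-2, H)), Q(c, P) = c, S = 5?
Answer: 582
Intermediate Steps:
v = 3/4 (v = -3*(-1/4) + 0*(-1/2) = 3/4 + 0 = 3/4 ≈ 0.75000)
D(o, L) = (5 + L)*(5 + o) (D(o, L) = (o + 5)*(L + 5) = (5 + o)*(5 + L) = (5 + L)*(5 + o))
m(H) = 3/4
(1160 - 384)*m(36) = (1160 - 384)*(3/4) = 776*(3/4) = 582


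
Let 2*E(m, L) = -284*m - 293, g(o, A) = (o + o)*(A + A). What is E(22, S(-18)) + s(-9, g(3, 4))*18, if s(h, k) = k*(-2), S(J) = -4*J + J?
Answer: -9997/2 ≈ -4998.5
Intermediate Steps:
S(J) = -3*J
g(o, A) = 4*A*o (g(o, A) = (2*o)*(2*A) = 4*A*o)
s(h, k) = -2*k
E(m, L) = -293/2 - 142*m (E(m, L) = (-284*m - 293)/2 = (-293 - 284*m)/2 = -293/2 - 142*m)
E(22, S(-18)) + s(-9, g(3, 4))*18 = (-293/2 - 142*22) - 8*4*3*18 = (-293/2 - 3124) - 2*48*18 = -6541/2 - 96*18 = -6541/2 - 1728 = -9997/2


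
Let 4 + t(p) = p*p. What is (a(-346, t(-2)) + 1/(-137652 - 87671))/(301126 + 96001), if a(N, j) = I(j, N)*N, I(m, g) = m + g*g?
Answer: -9333269820729/89481847021 ≈ -104.30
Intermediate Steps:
I(m, g) = m + g²
t(p) = -4 + p² (t(p) = -4 + p*p = -4 + p²)
a(N, j) = N*(j + N²) (a(N, j) = (j + N²)*N = N*(j + N²))
(a(-346, t(-2)) + 1/(-137652 - 87671))/(301126 + 96001) = (-346*((-4 + (-2)²) + (-346)²) + 1/(-137652 - 87671))/(301126 + 96001) = (-346*((-4 + 4) + 119716) + 1/(-225323))/397127 = (-346*(0 + 119716) - 1/225323)*(1/397127) = (-346*119716 - 1/225323)*(1/397127) = (-41421736 - 1/225323)*(1/397127) = -9333269820729/225323*1/397127 = -9333269820729/89481847021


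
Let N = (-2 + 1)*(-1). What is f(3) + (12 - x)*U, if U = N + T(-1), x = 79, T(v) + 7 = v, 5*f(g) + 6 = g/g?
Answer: 468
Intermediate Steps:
f(g) = -1 (f(g) = -6/5 + (g/g)/5 = -6/5 + (⅕)*1 = -6/5 + ⅕ = -1)
T(v) = -7 + v
N = 1 (N = -1*(-1) = 1)
U = -7 (U = 1 + (-7 - 1) = 1 - 8 = -7)
f(3) + (12 - x)*U = -1 + (12 - 1*79)*(-7) = -1 + (12 - 79)*(-7) = -1 - 67*(-7) = -1 + 469 = 468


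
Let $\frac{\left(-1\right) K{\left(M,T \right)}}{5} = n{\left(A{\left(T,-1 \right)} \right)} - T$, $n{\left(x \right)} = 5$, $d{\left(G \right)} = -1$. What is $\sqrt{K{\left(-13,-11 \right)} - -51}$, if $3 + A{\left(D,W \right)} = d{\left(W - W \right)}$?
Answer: $i \sqrt{29} \approx 5.3852 i$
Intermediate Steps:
$A{\left(D,W \right)} = -4$ ($A{\left(D,W \right)} = -3 - 1 = -4$)
$K{\left(M,T \right)} = -25 + 5 T$ ($K{\left(M,T \right)} = - 5 \left(5 - T\right) = -25 + 5 T$)
$\sqrt{K{\left(-13,-11 \right)} - -51} = \sqrt{\left(-25 + 5 \left(-11\right)\right) - -51} = \sqrt{\left(-25 - 55\right) + \left(-180 + 231\right)} = \sqrt{-80 + 51} = \sqrt{-29} = i \sqrt{29}$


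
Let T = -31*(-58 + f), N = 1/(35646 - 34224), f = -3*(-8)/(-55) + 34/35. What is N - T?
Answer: -975269783/547470 ≈ -1781.4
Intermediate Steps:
f = 206/385 (f = 24*(-1/55) + 34*(1/35) = -24/55 + 34/35 = 206/385 ≈ 0.53506)
N = 1/1422 ≈ 0.00070324
T = 685844/385 (T = -31*(-58 + 206/385) = -31*(-22124/385) = 685844/385 ≈ 1781.4)
N - T = 1/1422 - 1*685844/385 = 1/1422 - 685844/385 = -975269783/547470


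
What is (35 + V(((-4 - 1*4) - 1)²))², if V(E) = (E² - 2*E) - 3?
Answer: 41357761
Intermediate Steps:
V(E) = -3 + E² - 2*E
(35 + V(((-4 - 1*4) - 1)²))² = (35 + (-3 + (((-4 - 1*4) - 1)²)² - 2*((-4 - 1*4) - 1)²))² = (35 + (-3 + (((-4 - 4) - 1)²)² - 2*((-4 - 4) - 1)²))² = (35 + (-3 + ((-8 - 1)²)² - 2*(-8 - 1)²))² = (35 + (-3 + ((-9)²)² - 2*(-9)²))² = (35 + (-3 + 81² - 2*81))² = (35 + (-3 + 6561 - 162))² = (35 + 6396)² = 6431² = 41357761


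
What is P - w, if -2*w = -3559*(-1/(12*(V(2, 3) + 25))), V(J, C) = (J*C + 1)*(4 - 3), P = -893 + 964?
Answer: 58087/768 ≈ 75.634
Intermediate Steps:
P = 71
V(J, C) = 1 + C*J (V(J, C) = (C*J + 1)*1 = (1 + C*J)*1 = 1 + C*J)
w = -3559/768 (w = -(-3559)/(2*((-12*((1 + 3*2) + 25)))) = -(-3559)/(2*((-12*((1 + 6) + 25)))) = -(-3559)/(2*((-12*(7 + 25)))) = -(-3559)/(2*((-12*32))) = -(-3559)/(2*(-384)) = -(-3559)*(-1)/(2*384) = -½*3559/384 = -3559/768 ≈ -4.6341)
P - w = 71 - 1*(-3559/768) = 71 + 3559/768 = 58087/768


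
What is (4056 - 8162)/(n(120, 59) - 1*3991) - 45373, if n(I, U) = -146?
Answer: -187703995/4137 ≈ -45372.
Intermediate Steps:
(4056 - 8162)/(n(120, 59) - 1*3991) - 45373 = (4056 - 8162)/(-146 - 1*3991) - 45373 = -4106/(-146 - 3991) - 45373 = -4106/(-4137) - 45373 = -4106*(-1/4137) - 45373 = 4106/4137 - 45373 = -187703995/4137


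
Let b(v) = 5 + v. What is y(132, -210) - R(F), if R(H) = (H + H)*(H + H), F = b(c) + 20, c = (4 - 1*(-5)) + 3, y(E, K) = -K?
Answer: -5266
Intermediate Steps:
c = 12 (c = (4 + 5) + 3 = 9 + 3 = 12)
F = 37 (F = (5 + 12) + 20 = 17 + 20 = 37)
R(H) = 4*H**2 (R(H) = (2*H)*(2*H) = 4*H**2)
y(132, -210) - R(F) = -1*(-210) - 4*37**2 = 210 - 4*1369 = 210 - 1*5476 = 210 - 5476 = -5266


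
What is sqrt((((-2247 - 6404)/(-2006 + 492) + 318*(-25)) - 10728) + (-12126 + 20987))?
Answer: I*sqrt(22489390518)/1514 ≈ 99.052*I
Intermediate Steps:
sqrt((((-2247 - 6404)/(-2006 + 492) + 318*(-25)) - 10728) + (-12126 + 20987)) = sqrt(((-8651/(-1514) - 7950) - 10728) + 8861) = sqrt(((-8651*(-1/1514) - 7950) - 10728) + 8861) = sqrt(((8651/1514 - 7950) - 10728) + 8861) = sqrt((-12027649/1514 - 10728) + 8861) = sqrt(-28269841/1514 + 8861) = sqrt(-14854287/1514) = I*sqrt(22489390518)/1514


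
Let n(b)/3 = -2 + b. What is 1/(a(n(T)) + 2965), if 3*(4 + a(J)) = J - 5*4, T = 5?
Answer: 3/8872 ≈ 0.00033814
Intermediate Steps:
n(b) = -6 + 3*b (n(b) = 3*(-2 + b) = -6 + 3*b)
a(J) = -32/3 + J/3 (a(J) = -4 + (J - 5*4)/3 = -4 + (J - 20)/3 = -4 + (-20 + J)/3 = -4 + (-20/3 + J/3) = -32/3 + J/3)
1/(a(n(T)) + 2965) = 1/((-32/3 + (-6 + 3*5)/3) + 2965) = 1/((-32/3 + (-6 + 15)/3) + 2965) = 1/((-32/3 + (1/3)*9) + 2965) = 1/((-32/3 + 3) + 2965) = 1/(-23/3 + 2965) = 1/(8872/3) = 3/8872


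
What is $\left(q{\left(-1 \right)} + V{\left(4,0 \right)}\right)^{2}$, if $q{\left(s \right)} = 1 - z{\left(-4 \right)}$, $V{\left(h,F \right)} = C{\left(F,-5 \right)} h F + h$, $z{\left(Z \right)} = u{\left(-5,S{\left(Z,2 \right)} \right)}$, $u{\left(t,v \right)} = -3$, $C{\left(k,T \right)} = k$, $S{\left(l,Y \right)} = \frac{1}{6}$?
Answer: $64$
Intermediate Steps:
$S{\left(l,Y \right)} = \frac{1}{6}$
$z{\left(Z \right)} = -3$
$V{\left(h,F \right)} = h + h F^{2}$ ($V{\left(h,F \right)} = F h F + h = h F^{2} + h = h + h F^{2}$)
$q{\left(s \right)} = 4$ ($q{\left(s \right)} = 1 - -3 = 1 + 3 = 4$)
$\left(q{\left(-1 \right)} + V{\left(4,0 \right)}\right)^{2} = \left(4 + 4 \left(1 + 0^{2}\right)\right)^{2} = \left(4 + 4 \left(1 + 0\right)\right)^{2} = \left(4 + 4 \cdot 1\right)^{2} = \left(4 + 4\right)^{2} = 8^{2} = 64$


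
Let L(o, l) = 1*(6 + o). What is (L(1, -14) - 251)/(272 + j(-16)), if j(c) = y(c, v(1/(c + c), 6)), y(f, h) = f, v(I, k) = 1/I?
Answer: -61/64 ≈ -0.95313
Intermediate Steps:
L(o, l) = 6 + o
j(c) = c
(L(1, -14) - 251)/(272 + j(-16)) = ((6 + 1) - 251)/(272 - 16) = (7 - 251)/256 = -244*1/256 = -61/64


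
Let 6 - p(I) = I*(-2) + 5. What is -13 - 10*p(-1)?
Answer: -3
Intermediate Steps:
p(I) = 1 + 2*I (p(I) = 6 - (I*(-2) + 5) = 6 - (-2*I + 5) = 6 - (5 - 2*I) = 6 + (-5 + 2*I) = 1 + 2*I)
-13 - 10*p(-1) = -13 - 10*(1 + 2*(-1)) = -13 - 10*(1 - 2) = -13 - 10*(-1) = -13 + 10 = -3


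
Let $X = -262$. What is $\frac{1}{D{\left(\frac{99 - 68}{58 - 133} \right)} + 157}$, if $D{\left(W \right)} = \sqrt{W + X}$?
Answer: $\frac{11775}{1868356} - \frac{5 i \sqrt{59043}}{1868356} \approx 0.0063023 - 0.00065027 i$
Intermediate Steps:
$D{\left(W \right)} = \sqrt{-262 + W}$ ($D{\left(W \right)} = \sqrt{W - 262} = \sqrt{-262 + W}$)
$\frac{1}{D{\left(\frac{99 - 68}{58 - 133} \right)} + 157} = \frac{1}{\sqrt{-262 + \frac{99 - 68}{58 - 133}} + 157} = \frac{1}{\sqrt{-262 + \frac{31}{-75}} + 157} = \frac{1}{\sqrt{-262 + 31 \left(- \frac{1}{75}\right)} + 157} = \frac{1}{\sqrt{-262 - \frac{31}{75}} + 157} = \frac{1}{\sqrt{- \frac{19681}{75}} + 157} = \frac{1}{\frac{i \sqrt{59043}}{15} + 157} = \frac{1}{157 + \frac{i \sqrt{59043}}{15}}$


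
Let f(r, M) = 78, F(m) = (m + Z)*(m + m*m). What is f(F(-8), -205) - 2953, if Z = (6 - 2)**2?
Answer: -2875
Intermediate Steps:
Z = 16 (Z = 4**2 = 16)
F(m) = (16 + m)*(m + m**2) (F(m) = (m + 16)*(m + m*m) = (16 + m)*(m + m**2))
f(F(-8), -205) - 2953 = 78 - 2953 = -2875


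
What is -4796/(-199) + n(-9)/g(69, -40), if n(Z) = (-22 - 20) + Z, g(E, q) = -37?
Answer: 187601/7363 ≈ 25.479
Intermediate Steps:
n(Z) = -42 + Z
-4796/(-199) + n(-9)/g(69, -40) = -4796/(-199) + (-42 - 9)/(-37) = -4796*(-1/199) - 51*(-1/37) = 4796/199 + 51/37 = 187601/7363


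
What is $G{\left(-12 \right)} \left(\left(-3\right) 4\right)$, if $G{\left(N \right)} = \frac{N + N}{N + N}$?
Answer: $-12$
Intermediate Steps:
$G{\left(N \right)} = 1$ ($G{\left(N \right)} = \frac{2 N}{2 N} = 2 N \frac{1}{2 N} = 1$)
$G{\left(-12 \right)} \left(\left(-3\right) 4\right) = 1 \left(\left(-3\right) 4\right) = 1 \left(-12\right) = -12$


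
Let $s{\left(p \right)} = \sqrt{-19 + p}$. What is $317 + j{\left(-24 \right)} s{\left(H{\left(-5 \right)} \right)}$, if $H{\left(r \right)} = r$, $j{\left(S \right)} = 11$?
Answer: $317 + 22 i \sqrt{6} \approx 317.0 + 53.889 i$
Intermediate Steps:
$317 + j{\left(-24 \right)} s{\left(H{\left(-5 \right)} \right)} = 317 + 11 \sqrt{-19 - 5} = 317 + 11 \sqrt{-24} = 317 + 11 \cdot 2 i \sqrt{6} = 317 + 22 i \sqrt{6}$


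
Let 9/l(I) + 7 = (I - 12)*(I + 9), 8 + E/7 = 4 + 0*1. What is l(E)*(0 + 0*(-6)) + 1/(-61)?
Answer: -1/61 ≈ -0.016393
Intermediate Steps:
E = -28 (E = -56 + 7*(4 + 0*1) = -56 + 7*(4 + 0) = -56 + 7*4 = -56 + 28 = -28)
l(I) = 9/(-7 + (-12 + I)*(9 + I)) (l(I) = 9/(-7 + (I - 12)*(I + 9)) = 9/(-7 + (-12 + I)*(9 + I)))
l(E)*(0 + 0*(-6)) + 1/(-61) = (9/(-115 + (-28)² - 3*(-28)))*(0 + 0*(-6)) + 1/(-61) = (9/(-115 + 784 + 84))*(0 + 0) - 1/61 = (9/753)*0 - 1/61 = (9*(1/753))*0 - 1/61 = (3/251)*0 - 1/61 = 0 - 1/61 = -1/61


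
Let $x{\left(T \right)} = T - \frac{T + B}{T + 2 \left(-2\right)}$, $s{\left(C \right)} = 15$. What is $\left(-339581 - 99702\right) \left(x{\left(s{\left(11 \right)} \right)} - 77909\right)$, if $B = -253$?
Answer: $\frac{376288060668}{11} \approx 3.4208 \cdot 10^{10}$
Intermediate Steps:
$x{\left(T \right)} = T - \frac{-253 + T}{-4 + T}$ ($x{\left(T \right)} = T - \frac{T - 253}{T + 2 \left(-2\right)} = T - \frac{-253 + T}{T - 4} = T - \frac{-253 + T}{-4 + T}$)
$\left(-339581 - 99702\right) \left(x{\left(s{\left(11 \right)} \right)} - 77909\right) = \left(-339581 - 99702\right) \left(\frac{253 + 15^{2} - 75}{-4 + 15} - 77909\right) = - 439283 \left(\frac{253 + 225 - 75}{11} - 77909\right) = - 439283 \left(\frac{1}{11} \cdot 403 - 77909\right) = - 439283 \left(\frac{403}{11} - 77909\right) = \left(-439283\right) \left(- \frac{856596}{11}\right) = \frac{376288060668}{11}$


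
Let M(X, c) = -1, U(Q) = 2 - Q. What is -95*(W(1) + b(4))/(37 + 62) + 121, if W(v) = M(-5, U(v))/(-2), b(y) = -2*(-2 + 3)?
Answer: 8081/66 ≈ 122.44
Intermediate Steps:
b(y) = -2 (b(y) = -2*1 = -2)
W(v) = 1/2 (W(v) = -1/(-2) = -1*(-1/2) = 1/2)
-95*(W(1) + b(4))/(37 + 62) + 121 = -95*(1/2 - 2)/(37 + 62) + 121 = -(-285)/(2*99) + 121 = -95*(-1/66) + 121 = 95/66 + 121 = 8081/66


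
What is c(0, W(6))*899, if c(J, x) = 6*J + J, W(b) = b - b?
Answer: 0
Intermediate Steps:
W(b) = 0
c(J, x) = 7*J
c(0, W(6))*899 = (7*0)*899 = 0*899 = 0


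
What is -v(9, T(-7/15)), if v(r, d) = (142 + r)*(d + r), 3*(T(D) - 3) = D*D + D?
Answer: -1214644/675 ≈ -1799.5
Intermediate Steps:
T(D) = 3 + D/3 + D**2/3 (T(D) = 3 + (D*D + D)/3 = 3 + (D**2 + D)/3 = 3 + (D + D**2)/3 = 3 + (D/3 + D**2/3) = 3 + D/3 + D**2/3)
-v(9, T(-7/15)) = -(9**2 + 142*(3 + (-7/15)/3 + (-7/15)**2/3) + 142*9 + (3 + (-7/15)/3 + (-7/15)**2/3)*9) = -(81 + 142*(3 + (-7*1/15)/3 + (-7*1/15)**2/3) + 1278 + (3 + (-7*1/15)/3 + (-7*1/15)**2/3)*9) = -(81 + 142*(3 + (1/3)*(-7/15) + (-7/15)**2/3) + 1278 + (3 + (1/3)*(-7/15) + (-7/15)**2/3)*9) = -(81 + 142*(3 - 7/45 + (1/3)*(49/225)) + 1278 + (3 - 7/45 + (1/3)*(49/225))*9) = -(81 + 142*(3 - 7/45 + 49/675) + 1278 + (3 - 7/45 + 49/675)*9) = -(81 + 142*(1969/675) + 1278 + (1969/675)*9) = -(81 + 279598/675 + 1278 + 1969/75) = -1*1214644/675 = -1214644/675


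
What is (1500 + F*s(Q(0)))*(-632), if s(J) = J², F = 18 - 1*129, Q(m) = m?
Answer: -948000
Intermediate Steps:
F = -111 (F = 18 - 129 = -111)
(1500 + F*s(Q(0)))*(-632) = (1500 - 111*0²)*(-632) = (1500 - 111*0)*(-632) = (1500 + 0)*(-632) = 1500*(-632) = -948000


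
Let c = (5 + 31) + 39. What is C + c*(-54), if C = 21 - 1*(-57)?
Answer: -3972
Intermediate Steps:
C = 78 (C = 21 + 57 = 78)
c = 75 (c = 36 + 39 = 75)
C + c*(-54) = 78 + 75*(-54) = 78 - 4050 = -3972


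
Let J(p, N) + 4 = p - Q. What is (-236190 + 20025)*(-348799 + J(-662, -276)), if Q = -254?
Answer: 75487195815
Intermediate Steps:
J(p, N) = 250 + p (J(p, N) = -4 + (p - 1*(-254)) = -4 + (p + 254) = -4 + (254 + p) = 250 + p)
(-236190 + 20025)*(-348799 + J(-662, -276)) = (-236190 + 20025)*(-348799 + (250 - 662)) = -216165*(-348799 - 412) = -216165*(-349211) = 75487195815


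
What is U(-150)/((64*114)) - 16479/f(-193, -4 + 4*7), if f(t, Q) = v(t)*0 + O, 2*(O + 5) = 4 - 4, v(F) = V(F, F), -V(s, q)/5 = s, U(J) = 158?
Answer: 60115787/18240 ≈ 3295.8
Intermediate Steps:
V(s, q) = -5*s
v(F) = -5*F
O = -5 (O = -5 + (4 - 4)/2 = -5 + (½)*0 = -5 + 0 = -5)
f(t, Q) = -5 (f(t, Q) = -5*t*0 - 5 = 0 - 5 = -5)
U(-150)/((64*114)) - 16479/f(-193, -4 + 4*7) = 158/((64*114)) - 16479/(-5) = 158/7296 - 16479*(-⅕) = 158*(1/7296) + 16479/5 = 79/3648 + 16479/5 = 60115787/18240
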